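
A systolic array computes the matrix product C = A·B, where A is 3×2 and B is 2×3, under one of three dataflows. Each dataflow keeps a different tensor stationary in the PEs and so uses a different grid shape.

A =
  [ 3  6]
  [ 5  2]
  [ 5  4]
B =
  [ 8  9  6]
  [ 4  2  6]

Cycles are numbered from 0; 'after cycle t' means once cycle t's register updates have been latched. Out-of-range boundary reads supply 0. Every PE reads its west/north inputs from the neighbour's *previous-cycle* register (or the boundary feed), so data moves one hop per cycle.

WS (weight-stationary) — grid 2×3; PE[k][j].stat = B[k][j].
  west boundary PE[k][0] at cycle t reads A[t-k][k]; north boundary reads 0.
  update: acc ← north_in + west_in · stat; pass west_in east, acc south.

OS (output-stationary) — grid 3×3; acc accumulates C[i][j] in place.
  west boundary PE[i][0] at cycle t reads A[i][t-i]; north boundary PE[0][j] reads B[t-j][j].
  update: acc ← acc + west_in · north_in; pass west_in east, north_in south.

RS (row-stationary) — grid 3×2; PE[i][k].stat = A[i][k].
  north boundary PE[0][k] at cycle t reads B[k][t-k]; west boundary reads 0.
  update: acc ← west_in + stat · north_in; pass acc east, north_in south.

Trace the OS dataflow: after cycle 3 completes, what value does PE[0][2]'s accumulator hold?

PE[0][2].acc = 54

Tracing OS — 3×3 array, target PE[0][2]:
  cycle 0: PE[0][1] → acc 0, east 0, south 0
  cycle 0: PE[0][2] → acc 0, east 0, south 0
  cycle 1: PE[0][1] → acc 27, east 3, south 9
  cycle 1: PE[0][2] → acc 0, east 0, south 0
  cycle 2: PE[0][1] → acc 39, east 6, south 2
  cycle 2: PE[0][2] → acc 18, east 3, south 6
  cycle 3: PE[0][1] → acc 39, east 0, south 0
  cycle 3: PE[0][2] → acc 54, east 6, south 6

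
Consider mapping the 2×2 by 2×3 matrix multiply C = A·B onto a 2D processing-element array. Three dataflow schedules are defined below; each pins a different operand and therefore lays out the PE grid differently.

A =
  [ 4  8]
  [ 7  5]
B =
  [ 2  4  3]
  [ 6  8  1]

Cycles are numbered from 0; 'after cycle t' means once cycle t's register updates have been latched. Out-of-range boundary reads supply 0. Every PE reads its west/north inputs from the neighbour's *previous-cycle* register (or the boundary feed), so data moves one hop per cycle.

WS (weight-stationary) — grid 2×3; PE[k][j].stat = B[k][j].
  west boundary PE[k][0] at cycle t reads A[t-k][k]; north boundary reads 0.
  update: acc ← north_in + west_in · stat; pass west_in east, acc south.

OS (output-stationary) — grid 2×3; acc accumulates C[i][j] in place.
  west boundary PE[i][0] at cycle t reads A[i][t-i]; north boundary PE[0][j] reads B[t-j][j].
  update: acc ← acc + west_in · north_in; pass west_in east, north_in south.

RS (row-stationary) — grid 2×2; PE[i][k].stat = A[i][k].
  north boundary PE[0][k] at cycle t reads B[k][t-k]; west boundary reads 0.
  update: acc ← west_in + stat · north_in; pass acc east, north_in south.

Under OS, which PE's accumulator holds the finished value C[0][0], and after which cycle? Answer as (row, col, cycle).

Under OS, C[0][0] lands at PE[0][0]:
  c0 r0c0: 8 / 4 / 2
  c1 r0c0: 56 / 8 / 6

(row, col, cycle) = (0, 0, 1)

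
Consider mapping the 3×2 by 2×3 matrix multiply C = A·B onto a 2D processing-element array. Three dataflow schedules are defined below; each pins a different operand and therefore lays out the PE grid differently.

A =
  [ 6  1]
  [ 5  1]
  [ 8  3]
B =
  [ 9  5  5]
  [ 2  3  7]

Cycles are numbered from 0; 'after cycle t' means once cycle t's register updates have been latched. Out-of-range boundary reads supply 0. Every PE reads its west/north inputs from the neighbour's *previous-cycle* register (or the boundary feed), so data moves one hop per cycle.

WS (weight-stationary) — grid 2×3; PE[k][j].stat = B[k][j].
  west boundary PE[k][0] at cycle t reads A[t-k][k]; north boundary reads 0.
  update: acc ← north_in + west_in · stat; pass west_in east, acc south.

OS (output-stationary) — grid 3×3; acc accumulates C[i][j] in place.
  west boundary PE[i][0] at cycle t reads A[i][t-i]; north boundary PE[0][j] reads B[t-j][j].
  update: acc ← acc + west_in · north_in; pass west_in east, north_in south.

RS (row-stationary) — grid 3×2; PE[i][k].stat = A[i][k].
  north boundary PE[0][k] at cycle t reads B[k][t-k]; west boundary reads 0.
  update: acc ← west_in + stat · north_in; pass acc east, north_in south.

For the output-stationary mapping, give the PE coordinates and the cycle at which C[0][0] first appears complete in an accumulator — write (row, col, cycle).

(row, col, cycle) = (0, 0, 1)

OS: C[0][0] accumulates in PE[0][0]:
  step 0 · PE0,0: acc=54; fwd→6 fwd↓9
  step 1 · PE0,0: acc=56; fwd→1 fwd↓2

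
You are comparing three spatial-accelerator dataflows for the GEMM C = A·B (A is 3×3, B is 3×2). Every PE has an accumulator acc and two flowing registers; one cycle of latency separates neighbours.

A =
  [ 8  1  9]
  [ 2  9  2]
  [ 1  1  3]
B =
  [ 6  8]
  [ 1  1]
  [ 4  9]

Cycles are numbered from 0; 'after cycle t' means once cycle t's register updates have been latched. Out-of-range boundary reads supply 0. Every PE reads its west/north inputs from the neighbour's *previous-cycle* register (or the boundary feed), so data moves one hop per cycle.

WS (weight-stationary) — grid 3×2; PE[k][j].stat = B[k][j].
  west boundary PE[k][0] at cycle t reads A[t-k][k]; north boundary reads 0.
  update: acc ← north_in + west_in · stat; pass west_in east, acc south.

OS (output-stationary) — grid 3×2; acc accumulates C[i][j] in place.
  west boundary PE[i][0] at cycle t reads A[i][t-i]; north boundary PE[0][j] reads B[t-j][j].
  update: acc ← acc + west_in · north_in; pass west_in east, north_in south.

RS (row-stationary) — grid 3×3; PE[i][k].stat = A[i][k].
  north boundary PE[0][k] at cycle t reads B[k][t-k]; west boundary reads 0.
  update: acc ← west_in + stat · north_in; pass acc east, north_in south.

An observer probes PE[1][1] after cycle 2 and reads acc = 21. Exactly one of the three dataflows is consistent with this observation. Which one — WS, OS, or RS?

— WS: 3×2; PE[1][1] trace:
  [0] (1,1) acc=0 (h:0 v:0)
  [1] (1,1) acc=0 (h:0 v:0)
  [2] (1,1) acc=65 (h:1 v:65)
— OS: 3×2; PE[1][1] trace:
  [0] (1,1) acc=0 (h:0 v:0)
  [1] (1,1) acc=0 (h:0 v:0)
  [2] (1,1) acc=16 (h:2 v:8)
— RS: 3×3; PE[1][1] trace:
  [0] (1,1) acc=0 (h:0 v:0)
  [1] (1,1) acc=0 (h:0 v:0)
  [2] (1,1) acc=21 (h:21 v:1)

dataflow = RS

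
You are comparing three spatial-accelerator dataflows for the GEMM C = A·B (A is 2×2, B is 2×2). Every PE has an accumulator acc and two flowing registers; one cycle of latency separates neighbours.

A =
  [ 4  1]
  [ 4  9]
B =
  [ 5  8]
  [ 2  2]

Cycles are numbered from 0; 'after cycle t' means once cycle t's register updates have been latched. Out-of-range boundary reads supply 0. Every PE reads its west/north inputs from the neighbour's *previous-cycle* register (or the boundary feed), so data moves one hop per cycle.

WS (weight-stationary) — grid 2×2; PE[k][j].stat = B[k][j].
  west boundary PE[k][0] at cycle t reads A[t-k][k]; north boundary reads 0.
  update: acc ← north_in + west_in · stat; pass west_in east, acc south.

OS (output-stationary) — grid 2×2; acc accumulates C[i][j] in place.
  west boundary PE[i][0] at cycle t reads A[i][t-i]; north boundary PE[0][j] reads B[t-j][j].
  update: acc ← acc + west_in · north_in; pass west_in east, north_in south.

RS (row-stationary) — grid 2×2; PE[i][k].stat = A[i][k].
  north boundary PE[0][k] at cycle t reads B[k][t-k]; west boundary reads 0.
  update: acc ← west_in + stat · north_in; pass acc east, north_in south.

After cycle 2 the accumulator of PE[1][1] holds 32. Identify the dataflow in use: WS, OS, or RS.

— WS: 2×2; PE[1][1] trace:
  [0] (1,1) acc=0 (h:0 v:0)
  [1] (1,1) acc=0 (h:0 v:0)
  [2] (1,1) acc=34 (h:1 v:34)
— OS: 2×2; PE[1][1] trace:
  [0] (1,1) acc=0 (h:0 v:0)
  [1] (1,1) acc=0 (h:0 v:0)
  [2] (1,1) acc=32 (h:4 v:8)
— RS: 2×2; PE[1][1] trace:
  [0] (1,1) acc=0 (h:0 v:0)
  [1] (1,1) acc=0 (h:0 v:0)
  [2] (1,1) acc=38 (h:38 v:2)

dataflow = OS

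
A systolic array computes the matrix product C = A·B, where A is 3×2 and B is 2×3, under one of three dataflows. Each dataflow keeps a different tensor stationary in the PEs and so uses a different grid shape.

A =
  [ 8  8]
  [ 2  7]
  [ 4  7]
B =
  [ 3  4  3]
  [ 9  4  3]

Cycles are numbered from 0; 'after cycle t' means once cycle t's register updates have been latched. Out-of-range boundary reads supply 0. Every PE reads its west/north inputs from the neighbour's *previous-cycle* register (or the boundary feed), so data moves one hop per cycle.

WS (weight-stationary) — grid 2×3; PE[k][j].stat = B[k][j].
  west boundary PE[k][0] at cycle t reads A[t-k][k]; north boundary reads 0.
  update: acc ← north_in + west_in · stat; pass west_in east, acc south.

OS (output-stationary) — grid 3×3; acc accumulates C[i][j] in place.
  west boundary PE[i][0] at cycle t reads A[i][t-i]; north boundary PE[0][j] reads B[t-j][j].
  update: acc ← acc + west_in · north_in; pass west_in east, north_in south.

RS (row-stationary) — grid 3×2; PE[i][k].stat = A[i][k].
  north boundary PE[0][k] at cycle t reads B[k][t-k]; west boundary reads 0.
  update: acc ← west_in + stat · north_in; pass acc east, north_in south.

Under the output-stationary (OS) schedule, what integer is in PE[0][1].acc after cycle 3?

OS (3×3). Following PE[0][1] plus its west/north inputs:
  [0] (0,0) acc=24 (h:8 v:3)
  [0] (0,1) acc=0 (h:0 v:0)
  [1] (0,0) acc=96 (h:8 v:9)
  [1] (0,1) acc=32 (h:8 v:4)
  [2] (0,0) acc=96 (h:0 v:0)
  [2] (0,1) acc=64 (h:8 v:4)
  [3] (0,0) acc=96 (h:0 v:0)
  [3] (0,1) acc=64 (h:0 v:0)

PE[0][1].acc = 64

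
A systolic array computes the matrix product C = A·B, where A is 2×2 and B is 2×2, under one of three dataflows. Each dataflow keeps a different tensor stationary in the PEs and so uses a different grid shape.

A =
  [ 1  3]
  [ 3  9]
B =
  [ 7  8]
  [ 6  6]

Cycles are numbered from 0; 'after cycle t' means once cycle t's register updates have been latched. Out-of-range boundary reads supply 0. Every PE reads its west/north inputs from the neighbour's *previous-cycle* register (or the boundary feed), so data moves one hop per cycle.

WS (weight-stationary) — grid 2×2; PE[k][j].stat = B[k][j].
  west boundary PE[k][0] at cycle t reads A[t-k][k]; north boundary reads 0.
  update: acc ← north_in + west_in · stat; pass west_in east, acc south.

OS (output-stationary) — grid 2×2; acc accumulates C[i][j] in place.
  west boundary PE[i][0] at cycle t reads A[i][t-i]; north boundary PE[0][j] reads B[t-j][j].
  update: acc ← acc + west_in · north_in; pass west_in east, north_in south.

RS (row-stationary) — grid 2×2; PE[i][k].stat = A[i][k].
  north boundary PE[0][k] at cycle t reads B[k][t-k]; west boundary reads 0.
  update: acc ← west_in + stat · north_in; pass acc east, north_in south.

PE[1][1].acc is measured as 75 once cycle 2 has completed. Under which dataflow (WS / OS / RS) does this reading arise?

WS (2×2 grid), PE[1][1]:
  t=0 PE[1][1]: acc=0 h=0 v=0
  t=1 PE[1][1]: acc=0 h=0 v=0
  t=2 PE[1][1]: acc=26 h=3 v=26
OS (2×2 grid), PE[1][1]:
  t=0 PE[1][1]: acc=0 h=0 v=0
  t=1 PE[1][1]: acc=0 h=0 v=0
  t=2 PE[1][1]: acc=24 h=3 v=8
RS (2×2 grid), PE[1][1]:
  t=0 PE[1][1]: acc=0 h=0 v=0
  t=1 PE[1][1]: acc=0 h=0 v=0
  t=2 PE[1][1]: acc=75 h=75 v=6

dataflow = RS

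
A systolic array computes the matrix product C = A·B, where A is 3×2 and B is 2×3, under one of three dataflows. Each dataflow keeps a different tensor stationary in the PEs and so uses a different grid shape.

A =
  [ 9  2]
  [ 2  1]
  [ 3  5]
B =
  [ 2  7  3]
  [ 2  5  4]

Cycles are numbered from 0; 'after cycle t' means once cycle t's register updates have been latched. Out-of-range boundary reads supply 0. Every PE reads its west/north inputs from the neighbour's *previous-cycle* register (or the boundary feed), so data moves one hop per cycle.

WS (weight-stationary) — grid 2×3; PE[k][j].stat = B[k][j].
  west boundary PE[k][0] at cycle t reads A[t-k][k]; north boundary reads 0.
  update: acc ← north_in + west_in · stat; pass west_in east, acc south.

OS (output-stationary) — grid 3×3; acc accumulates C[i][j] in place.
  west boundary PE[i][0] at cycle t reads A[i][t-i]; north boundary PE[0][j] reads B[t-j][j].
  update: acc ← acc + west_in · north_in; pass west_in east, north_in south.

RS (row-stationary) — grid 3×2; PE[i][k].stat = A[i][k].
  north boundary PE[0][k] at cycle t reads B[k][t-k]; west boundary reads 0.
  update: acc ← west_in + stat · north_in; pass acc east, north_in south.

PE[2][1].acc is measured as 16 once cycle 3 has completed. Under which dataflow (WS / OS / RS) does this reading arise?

dataflow = RS

WS: PE[2][1] is outside its 2×3 grid.
— OS: 3×3; PE[2][1] trace:
  c0 r2c1: 0 / 0 / 0
  c1 r2c1: 0 / 0 / 0
  c2 r2c1: 0 / 0 / 0
  c3 r2c1: 21 / 3 / 7
— RS: 3×2; PE[2][1] trace:
  c0 r2c1: 0 / 0 / 0
  c1 r2c1: 0 / 0 / 0
  c2 r2c1: 0 / 0 / 0
  c3 r2c1: 16 / 16 / 2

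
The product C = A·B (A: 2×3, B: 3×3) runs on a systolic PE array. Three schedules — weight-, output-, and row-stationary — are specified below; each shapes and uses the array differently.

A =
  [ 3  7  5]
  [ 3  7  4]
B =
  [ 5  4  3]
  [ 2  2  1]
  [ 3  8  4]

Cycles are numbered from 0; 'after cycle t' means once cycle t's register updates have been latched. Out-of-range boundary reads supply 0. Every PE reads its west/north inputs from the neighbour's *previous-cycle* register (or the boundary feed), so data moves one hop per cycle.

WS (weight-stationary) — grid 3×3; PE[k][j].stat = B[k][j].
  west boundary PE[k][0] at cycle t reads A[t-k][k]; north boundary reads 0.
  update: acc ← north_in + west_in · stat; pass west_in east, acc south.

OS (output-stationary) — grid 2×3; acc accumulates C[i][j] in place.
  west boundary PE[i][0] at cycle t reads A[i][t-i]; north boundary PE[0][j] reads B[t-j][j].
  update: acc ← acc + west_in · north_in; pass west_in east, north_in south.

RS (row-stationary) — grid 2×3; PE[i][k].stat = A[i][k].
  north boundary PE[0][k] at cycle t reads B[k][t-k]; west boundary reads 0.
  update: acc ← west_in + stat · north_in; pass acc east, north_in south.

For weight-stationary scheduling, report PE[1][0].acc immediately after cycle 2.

WS 3×3: PE[1][0] cycle-by-cycle (with neighbour feeds):
  0: (0,0).acc=15  regs=<3,15>
  0: (1,0).acc=0  regs=<0,0>
  1: (0,0).acc=15  regs=<3,15>
  1: (1,0).acc=29  regs=<7,29>
  2: (0,0).acc=0  regs=<0,0>
  2: (1,0).acc=29  regs=<7,29>

PE[1][0].acc = 29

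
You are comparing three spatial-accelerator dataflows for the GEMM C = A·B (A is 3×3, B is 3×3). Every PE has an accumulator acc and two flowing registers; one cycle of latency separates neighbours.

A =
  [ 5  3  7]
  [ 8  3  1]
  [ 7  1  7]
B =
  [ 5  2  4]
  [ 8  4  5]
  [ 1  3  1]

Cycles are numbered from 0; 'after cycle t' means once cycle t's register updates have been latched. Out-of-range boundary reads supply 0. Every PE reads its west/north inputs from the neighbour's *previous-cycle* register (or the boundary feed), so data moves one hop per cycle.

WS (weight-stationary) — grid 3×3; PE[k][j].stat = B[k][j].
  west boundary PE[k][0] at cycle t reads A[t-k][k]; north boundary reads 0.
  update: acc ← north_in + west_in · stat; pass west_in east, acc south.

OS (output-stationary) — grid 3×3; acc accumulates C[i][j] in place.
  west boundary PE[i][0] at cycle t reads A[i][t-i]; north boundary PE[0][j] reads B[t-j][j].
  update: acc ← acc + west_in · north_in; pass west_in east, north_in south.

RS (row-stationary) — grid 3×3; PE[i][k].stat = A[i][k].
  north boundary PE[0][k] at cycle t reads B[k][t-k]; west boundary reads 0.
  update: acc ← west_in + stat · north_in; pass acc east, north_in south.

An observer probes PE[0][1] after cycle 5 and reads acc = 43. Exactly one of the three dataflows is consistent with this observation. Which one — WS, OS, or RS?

— WS: 3×3; PE[0][1] trace:
  cycle 0: PE[0][1] → acc 0, east 0, south 0
  cycle 1: PE[0][1] → acc 10, east 5, south 10
  cycle 2: PE[0][1] → acc 16, east 8, south 16
  cycle 3: PE[0][1] → acc 14, east 7, south 14
  cycle 4: PE[0][1] → acc 0, east 0, south 0
  cycle 5: PE[0][1] → acc 0, east 0, south 0
— OS: 3×3; PE[0][1] trace:
  cycle 0: PE[0][1] → acc 0, east 0, south 0
  cycle 1: PE[0][1] → acc 10, east 5, south 2
  cycle 2: PE[0][1] → acc 22, east 3, south 4
  cycle 3: PE[0][1] → acc 43, east 7, south 3
  cycle 4: PE[0][1] → acc 43, east 0, south 0
  cycle 5: PE[0][1] → acc 43, east 0, south 0
— RS: 3×3; PE[0][1] trace:
  cycle 0: PE[0][1] → acc 0, east 0, south 0
  cycle 1: PE[0][1] → acc 49, east 49, south 8
  cycle 2: PE[0][1] → acc 22, east 22, south 4
  cycle 3: PE[0][1] → acc 35, east 35, south 5
  cycle 4: PE[0][1] → acc 0, east 0, south 0
  cycle 5: PE[0][1] → acc 0, east 0, south 0

dataflow = OS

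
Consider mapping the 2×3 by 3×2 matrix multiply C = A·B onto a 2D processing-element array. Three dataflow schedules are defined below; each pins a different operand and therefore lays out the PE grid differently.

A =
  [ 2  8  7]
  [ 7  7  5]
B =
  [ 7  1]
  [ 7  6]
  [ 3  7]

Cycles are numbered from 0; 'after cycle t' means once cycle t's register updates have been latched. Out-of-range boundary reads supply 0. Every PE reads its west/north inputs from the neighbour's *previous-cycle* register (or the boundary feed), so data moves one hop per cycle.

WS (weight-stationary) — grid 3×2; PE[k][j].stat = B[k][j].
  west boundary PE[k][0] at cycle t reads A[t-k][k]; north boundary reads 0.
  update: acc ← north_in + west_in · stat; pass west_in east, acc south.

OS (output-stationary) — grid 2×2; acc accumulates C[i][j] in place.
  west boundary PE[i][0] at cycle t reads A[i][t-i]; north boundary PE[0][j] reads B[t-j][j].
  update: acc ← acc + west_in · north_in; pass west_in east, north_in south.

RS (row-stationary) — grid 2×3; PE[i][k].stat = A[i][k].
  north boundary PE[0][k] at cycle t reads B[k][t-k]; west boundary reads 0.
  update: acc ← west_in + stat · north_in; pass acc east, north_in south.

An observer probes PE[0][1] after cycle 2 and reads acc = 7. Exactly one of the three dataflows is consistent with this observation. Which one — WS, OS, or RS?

dataflow = WS

WS (3×2 grid), PE[0][1]:
  cycle 0: PE[0][1] → acc 0, east 0, south 0
  cycle 1: PE[0][1] → acc 2, east 2, south 2
  cycle 2: PE[0][1] → acc 7, east 7, south 7
OS (2×2 grid), PE[0][1]:
  cycle 0: PE[0][1] → acc 0, east 0, south 0
  cycle 1: PE[0][1] → acc 2, east 2, south 1
  cycle 2: PE[0][1] → acc 50, east 8, south 6
RS (2×3 grid), PE[0][1]:
  cycle 0: PE[0][1] → acc 0, east 0, south 0
  cycle 1: PE[0][1] → acc 70, east 70, south 7
  cycle 2: PE[0][1] → acc 50, east 50, south 6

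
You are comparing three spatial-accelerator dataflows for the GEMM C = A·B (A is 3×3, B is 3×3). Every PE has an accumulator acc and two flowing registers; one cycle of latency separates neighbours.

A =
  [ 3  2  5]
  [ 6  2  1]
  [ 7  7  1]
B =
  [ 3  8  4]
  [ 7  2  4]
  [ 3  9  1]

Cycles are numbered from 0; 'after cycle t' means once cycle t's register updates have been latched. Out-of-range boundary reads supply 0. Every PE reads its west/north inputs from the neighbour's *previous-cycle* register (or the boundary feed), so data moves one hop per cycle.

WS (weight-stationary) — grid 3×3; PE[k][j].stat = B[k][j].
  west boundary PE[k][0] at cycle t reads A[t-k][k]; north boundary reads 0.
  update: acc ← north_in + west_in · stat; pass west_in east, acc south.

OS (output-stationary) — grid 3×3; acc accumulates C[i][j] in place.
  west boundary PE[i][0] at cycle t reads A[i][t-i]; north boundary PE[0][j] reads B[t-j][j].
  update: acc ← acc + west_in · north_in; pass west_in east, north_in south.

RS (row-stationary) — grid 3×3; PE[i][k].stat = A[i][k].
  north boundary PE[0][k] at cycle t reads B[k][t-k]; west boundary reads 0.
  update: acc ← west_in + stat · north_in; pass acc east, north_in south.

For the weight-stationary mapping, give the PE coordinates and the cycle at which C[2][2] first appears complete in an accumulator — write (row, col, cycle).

Under WS, C[2][2] lands at PE[2][2]:
  t=0 PE[2][2]: acc=0 h=0 v=0
  t=1 PE[2][2]: acc=0 h=0 v=0
  t=2 PE[2][2]: acc=0 h=0 v=0
  t=3 PE[2][2]: acc=0 h=0 v=0
  t=4 PE[2][2]: acc=25 h=5 v=25
  t=5 PE[2][2]: acc=33 h=1 v=33
  t=6 PE[2][2]: acc=57 h=1 v=57

(row, col, cycle) = (2, 2, 6)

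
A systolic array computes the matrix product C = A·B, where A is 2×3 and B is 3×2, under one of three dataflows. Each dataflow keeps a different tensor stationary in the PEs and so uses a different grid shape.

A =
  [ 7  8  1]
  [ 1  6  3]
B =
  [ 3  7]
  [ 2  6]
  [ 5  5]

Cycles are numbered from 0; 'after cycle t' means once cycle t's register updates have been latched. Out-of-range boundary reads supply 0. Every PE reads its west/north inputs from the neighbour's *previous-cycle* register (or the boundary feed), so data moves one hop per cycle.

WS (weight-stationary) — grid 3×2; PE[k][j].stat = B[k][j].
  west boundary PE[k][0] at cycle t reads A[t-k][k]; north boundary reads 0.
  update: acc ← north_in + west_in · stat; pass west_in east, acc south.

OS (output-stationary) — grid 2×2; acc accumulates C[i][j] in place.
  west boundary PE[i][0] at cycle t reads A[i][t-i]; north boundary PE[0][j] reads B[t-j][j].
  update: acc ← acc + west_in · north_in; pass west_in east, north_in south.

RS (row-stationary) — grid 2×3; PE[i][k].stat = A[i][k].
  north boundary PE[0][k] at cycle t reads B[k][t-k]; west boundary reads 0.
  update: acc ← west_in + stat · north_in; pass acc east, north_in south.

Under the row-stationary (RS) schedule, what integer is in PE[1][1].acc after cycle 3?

PE[1][1].acc = 43

RS 2×3: PE[1][1] cycle-by-cycle (with neighbour feeds):
  @0  [0,1]  acc 0  |  →0  ↓0
  @0  [1,0]  acc 0  |  →0  ↓0
  @0  [1,1]  acc 0  |  →0  ↓0
  @1  [0,1]  acc 37  |  →37  ↓2
  @1  [1,0]  acc 3  |  →3  ↓3
  @1  [1,1]  acc 0  |  →0  ↓0
  @2  [0,1]  acc 97  |  →97  ↓6
  @2  [1,0]  acc 7  |  →7  ↓7
  @2  [1,1]  acc 15  |  →15  ↓2
  @3  [0,1]  acc 0  |  →0  ↓0
  @3  [1,0]  acc 0  |  →0  ↓0
  @3  [1,1]  acc 43  |  →43  ↓6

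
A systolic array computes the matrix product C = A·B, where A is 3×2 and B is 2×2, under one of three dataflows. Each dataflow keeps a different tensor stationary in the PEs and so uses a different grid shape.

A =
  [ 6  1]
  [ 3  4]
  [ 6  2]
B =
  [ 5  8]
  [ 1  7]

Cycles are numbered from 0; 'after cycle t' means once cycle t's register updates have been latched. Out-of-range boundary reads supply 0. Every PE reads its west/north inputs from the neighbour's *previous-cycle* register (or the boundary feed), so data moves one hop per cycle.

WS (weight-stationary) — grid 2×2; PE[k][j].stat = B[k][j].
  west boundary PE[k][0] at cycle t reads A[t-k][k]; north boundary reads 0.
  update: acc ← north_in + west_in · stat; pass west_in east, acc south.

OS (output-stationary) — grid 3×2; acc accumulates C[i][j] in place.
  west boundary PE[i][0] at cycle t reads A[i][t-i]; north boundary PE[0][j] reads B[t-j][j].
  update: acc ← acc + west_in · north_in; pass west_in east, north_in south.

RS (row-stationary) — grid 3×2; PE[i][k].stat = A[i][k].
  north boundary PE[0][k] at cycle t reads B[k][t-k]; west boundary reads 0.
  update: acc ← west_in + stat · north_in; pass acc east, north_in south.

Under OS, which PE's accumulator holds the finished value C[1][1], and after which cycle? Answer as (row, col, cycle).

OS: C[1][1] accumulates in PE[1][1]:
  [0] (1,1) acc=0 (h:0 v:0)
  [1] (1,1) acc=0 (h:0 v:0)
  [2] (1,1) acc=24 (h:3 v:8)
  [3] (1,1) acc=52 (h:4 v:7)

(row, col, cycle) = (1, 1, 3)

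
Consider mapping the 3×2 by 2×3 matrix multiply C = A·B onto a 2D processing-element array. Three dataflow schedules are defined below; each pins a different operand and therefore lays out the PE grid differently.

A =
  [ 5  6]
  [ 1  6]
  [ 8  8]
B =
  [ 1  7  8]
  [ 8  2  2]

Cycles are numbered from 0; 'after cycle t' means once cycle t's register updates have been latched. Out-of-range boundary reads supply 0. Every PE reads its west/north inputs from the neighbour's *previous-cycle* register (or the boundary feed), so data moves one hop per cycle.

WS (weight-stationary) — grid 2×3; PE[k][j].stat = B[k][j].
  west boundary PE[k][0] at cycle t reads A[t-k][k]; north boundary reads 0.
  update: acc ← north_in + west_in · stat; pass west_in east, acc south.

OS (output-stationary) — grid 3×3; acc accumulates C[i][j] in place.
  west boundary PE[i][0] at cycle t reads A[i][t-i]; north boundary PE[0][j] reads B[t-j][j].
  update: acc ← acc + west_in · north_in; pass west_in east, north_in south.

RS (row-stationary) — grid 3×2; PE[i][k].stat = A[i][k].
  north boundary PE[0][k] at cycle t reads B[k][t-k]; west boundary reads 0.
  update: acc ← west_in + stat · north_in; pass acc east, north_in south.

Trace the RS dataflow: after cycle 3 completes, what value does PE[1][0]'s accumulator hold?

Tracing RS — 3×2 array, target PE[1][0]:
  step 0 · PE0,0: acc=5; fwd→5 fwd↓1
  step 0 · PE1,0: acc=0; fwd→0 fwd↓0
  step 1 · PE0,0: acc=35; fwd→35 fwd↓7
  step 1 · PE1,0: acc=1; fwd→1 fwd↓1
  step 2 · PE0,0: acc=40; fwd→40 fwd↓8
  step 2 · PE1,0: acc=7; fwd→7 fwd↓7
  step 3 · PE0,0: acc=0; fwd→0 fwd↓0
  step 3 · PE1,0: acc=8; fwd→8 fwd↓8

PE[1][0].acc = 8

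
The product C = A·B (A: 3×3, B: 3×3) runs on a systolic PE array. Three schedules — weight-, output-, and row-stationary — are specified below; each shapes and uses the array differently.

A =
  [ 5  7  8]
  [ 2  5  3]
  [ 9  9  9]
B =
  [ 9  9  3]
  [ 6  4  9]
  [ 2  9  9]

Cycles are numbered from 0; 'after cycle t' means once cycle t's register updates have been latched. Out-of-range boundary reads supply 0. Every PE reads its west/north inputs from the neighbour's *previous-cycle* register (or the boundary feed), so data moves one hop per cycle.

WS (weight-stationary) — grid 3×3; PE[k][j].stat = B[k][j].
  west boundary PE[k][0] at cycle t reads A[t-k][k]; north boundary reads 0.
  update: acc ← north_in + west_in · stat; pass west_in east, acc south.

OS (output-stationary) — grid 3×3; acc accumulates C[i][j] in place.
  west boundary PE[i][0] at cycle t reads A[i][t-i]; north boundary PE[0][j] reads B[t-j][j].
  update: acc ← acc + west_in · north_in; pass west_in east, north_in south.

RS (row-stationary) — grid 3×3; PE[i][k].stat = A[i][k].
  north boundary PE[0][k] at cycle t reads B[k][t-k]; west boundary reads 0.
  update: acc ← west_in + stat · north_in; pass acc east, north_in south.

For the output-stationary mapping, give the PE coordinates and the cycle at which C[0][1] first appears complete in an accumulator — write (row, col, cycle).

OS — PE[0][1] is where C[0][1] collects:
  [0] (0,1) acc=0 (h:0 v:0)
  [1] (0,1) acc=45 (h:5 v:9)
  [2] (0,1) acc=73 (h:7 v:4)
  [3] (0,1) acc=145 (h:8 v:9)

(row, col, cycle) = (0, 1, 3)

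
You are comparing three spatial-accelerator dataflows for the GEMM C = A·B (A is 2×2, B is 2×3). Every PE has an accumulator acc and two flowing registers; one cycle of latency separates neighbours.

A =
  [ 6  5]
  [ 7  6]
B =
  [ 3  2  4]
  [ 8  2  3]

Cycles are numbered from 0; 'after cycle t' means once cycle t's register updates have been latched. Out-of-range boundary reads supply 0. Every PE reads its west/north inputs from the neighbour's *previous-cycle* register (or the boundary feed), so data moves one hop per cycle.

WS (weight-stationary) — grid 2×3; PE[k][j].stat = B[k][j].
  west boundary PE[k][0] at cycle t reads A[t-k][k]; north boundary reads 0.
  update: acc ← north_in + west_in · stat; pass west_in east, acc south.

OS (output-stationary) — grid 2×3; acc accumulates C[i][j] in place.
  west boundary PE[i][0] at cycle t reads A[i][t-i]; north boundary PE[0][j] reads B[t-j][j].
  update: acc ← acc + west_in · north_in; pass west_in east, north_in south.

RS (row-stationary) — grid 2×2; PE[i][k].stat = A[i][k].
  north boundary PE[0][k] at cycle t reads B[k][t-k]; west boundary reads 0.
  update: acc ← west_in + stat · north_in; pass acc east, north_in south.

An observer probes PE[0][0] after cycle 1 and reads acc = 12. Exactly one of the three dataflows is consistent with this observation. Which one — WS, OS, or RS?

Under WS (2×3), PE[0][0]:
  cycle 0: PE[0][0] → acc 18, east 6, south 18
  cycle 1: PE[0][0] → acc 21, east 7, south 21
Under OS (2×3), PE[0][0]:
  cycle 0: PE[0][0] → acc 18, east 6, south 3
  cycle 1: PE[0][0] → acc 58, east 5, south 8
Under RS (2×2), PE[0][0]:
  cycle 0: PE[0][0] → acc 18, east 18, south 3
  cycle 1: PE[0][0] → acc 12, east 12, south 2

dataflow = RS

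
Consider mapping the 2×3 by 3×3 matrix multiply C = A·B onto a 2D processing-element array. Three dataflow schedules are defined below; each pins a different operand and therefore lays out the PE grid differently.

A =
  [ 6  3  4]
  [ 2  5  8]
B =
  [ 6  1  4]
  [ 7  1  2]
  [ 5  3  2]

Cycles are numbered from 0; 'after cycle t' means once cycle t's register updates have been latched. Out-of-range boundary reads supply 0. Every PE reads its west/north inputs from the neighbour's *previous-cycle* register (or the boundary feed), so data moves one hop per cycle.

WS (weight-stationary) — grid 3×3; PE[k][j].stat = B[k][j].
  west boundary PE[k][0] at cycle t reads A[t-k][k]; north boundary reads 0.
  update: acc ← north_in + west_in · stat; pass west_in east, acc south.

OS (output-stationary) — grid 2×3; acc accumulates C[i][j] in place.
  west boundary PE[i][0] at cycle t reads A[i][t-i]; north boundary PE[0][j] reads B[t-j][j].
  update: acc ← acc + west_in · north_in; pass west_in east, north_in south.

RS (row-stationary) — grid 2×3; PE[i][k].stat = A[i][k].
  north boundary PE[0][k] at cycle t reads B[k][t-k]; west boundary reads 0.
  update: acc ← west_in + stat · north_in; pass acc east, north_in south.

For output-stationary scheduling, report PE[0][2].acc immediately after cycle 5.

OS on a 2×3 grid — tracing PE[0][2] and its feeders:
  c0 r0c1: 0 / 0 / 0
  c0 r0c2: 0 / 0 / 0
  c1 r0c1: 6 / 6 / 1
  c1 r0c2: 0 / 0 / 0
  c2 r0c1: 9 / 3 / 1
  c2 r0c2: 24 / 6 / 4
  c3 r0c1: 21 / 4 / 3
  c3 r0c2: 30 / 3 / 2
  c4 r0c1: 21 / 0 / 0
  c4 r0c2: 38 / 4 / 2
  c5 r0c1: 21 / 0 / 0
  c5 r0c2: 38 / 0 / 0

PE[0][2].acc = 38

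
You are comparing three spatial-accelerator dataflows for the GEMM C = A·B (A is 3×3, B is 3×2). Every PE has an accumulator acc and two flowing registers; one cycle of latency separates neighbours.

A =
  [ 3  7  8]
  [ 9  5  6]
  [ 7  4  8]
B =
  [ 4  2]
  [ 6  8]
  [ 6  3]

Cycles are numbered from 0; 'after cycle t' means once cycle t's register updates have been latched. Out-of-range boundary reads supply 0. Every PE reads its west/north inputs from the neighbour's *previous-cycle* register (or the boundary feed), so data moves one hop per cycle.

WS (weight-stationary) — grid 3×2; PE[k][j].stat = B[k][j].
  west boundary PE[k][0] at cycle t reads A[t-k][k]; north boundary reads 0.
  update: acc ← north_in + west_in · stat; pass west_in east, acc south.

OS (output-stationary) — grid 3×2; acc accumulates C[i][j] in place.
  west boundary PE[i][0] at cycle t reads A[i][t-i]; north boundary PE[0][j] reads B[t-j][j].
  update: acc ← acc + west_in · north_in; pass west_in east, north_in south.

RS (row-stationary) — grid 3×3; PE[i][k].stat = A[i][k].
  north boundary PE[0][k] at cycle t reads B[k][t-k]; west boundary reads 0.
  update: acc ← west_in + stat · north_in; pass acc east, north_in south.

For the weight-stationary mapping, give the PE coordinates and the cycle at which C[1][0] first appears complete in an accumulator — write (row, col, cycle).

(row, col, cycle) = (2, 0, 3)

WS — PE[2][0] is where C[1][0] collects:
  @0  [2,0]  acc 0  |  →0  ↓0
  @1  [2,0]  acc 0  |  →0  ↓0
  @2  [2,0]  acc 102  |  →8  ↓102
  @3  [2,0]  acc 102  |  →6  ↓102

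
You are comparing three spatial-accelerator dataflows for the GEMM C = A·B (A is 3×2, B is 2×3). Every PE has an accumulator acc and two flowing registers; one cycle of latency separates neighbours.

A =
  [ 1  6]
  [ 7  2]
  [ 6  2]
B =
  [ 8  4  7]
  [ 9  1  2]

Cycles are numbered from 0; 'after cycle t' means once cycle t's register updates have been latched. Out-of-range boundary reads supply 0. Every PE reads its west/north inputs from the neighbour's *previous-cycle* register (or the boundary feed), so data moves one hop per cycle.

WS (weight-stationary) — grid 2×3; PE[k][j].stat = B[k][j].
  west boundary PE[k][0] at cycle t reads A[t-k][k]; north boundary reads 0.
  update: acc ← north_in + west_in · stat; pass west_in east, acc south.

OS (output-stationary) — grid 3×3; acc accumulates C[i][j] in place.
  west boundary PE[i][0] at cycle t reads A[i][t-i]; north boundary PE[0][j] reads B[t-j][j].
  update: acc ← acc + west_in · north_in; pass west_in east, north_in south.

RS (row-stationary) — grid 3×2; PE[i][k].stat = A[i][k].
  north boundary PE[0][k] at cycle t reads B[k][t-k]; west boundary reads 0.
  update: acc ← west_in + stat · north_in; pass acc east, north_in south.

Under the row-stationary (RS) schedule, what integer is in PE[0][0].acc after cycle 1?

Tracing RS — 3×2 array, target PE[0][0]:
  c0 r0c0: 8 / 8 / 8
  c1 r0c0: 4 / 4 / 4

PE[0][0].acc = 4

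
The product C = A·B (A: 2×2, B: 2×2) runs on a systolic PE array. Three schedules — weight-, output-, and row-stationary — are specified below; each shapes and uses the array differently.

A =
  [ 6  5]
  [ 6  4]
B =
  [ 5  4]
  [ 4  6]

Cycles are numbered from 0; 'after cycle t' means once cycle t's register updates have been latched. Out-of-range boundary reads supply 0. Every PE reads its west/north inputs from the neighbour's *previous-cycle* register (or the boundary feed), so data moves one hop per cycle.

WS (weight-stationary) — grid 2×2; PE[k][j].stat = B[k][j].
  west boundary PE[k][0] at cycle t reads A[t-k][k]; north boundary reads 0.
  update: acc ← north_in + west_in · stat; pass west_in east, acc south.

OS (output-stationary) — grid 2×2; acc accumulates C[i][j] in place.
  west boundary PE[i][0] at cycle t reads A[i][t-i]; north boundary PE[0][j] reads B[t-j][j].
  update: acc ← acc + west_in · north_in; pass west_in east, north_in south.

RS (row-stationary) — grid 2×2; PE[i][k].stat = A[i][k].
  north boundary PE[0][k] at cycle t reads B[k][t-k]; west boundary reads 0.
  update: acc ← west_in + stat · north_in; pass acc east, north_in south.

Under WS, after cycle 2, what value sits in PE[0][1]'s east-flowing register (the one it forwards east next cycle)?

WS 2×2: PE[0][1] cycle-by-cycle (with neighbour feeds):
  cycle 0: PE[0][0] → acc 30, east 6, south 30
  cycle 0: PE[0][1] → acc 0, east 0, south 0
  cycle 1: PE[0][0] → acc 30, east 6, south 30
  cycle 1: PE[0][1] → acc 24, east 6, south 24
  cycle 2: PE[0][0] → acc 0, east 0, south 0
  cycle 2: PE[0][1] → acc 24, east 6, south 24

register = 6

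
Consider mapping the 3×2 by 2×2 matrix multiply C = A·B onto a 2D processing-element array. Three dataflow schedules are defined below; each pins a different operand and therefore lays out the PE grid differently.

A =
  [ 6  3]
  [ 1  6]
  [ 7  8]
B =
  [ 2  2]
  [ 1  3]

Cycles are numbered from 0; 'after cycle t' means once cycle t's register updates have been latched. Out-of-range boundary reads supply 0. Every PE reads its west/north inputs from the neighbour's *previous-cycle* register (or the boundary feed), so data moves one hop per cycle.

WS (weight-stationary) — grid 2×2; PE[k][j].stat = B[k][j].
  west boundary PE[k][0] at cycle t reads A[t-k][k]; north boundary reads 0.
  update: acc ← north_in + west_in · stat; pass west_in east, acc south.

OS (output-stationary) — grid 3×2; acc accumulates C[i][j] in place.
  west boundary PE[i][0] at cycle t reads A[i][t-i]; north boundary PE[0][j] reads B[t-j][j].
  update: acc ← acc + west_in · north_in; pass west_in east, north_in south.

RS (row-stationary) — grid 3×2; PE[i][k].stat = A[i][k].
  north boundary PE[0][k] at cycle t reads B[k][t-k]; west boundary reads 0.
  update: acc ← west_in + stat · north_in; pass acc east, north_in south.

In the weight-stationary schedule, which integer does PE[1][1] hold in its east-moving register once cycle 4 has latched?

WS 2×2: PE[1][1] cycle-by-cycle (with neighbour feeds):
  step 0 · PE0,1: acc=0; fwd→0 fwd↓0
  step 0 · PE1,0: acc=0; fwd→0 fwd↓0
  step 0 · PE1,1: acc=0; fwd→0 fwd↓0
  step 1 · PE0,1: acc=12; fwd→6 fwd↓12
  step 1 · PE1,0: acc=15; fwd→3 fwd↓15
  step 1 · PE1,1: acc=0; fwd→0 fwd↓0
  step 2 · PE0,1: acc=2; fwd→1 fwd↓2
  step 2 · PE1,0: acc=8; fwd→6 fwd↓8
  step 2 · PE1,1: acc=21; fwd→3 fwd↓21
  step 3 · PE0,1: acc=14; fwd→7 fwd↓14
  step 3 · PE1,0: acc=22; fwd→8 fwd↓22
  step 3 · PE1,1: acc=20; fwd→6 fwd↓20
  step 4 · PE0,1: acc=0; fwd→0 fwd↓0
  step 4 · PE1,0: acc=0; fwd→0 fwd↓0
  step 4 · PE1,1: acc=38; fwd→8 fwd↓38

register = 8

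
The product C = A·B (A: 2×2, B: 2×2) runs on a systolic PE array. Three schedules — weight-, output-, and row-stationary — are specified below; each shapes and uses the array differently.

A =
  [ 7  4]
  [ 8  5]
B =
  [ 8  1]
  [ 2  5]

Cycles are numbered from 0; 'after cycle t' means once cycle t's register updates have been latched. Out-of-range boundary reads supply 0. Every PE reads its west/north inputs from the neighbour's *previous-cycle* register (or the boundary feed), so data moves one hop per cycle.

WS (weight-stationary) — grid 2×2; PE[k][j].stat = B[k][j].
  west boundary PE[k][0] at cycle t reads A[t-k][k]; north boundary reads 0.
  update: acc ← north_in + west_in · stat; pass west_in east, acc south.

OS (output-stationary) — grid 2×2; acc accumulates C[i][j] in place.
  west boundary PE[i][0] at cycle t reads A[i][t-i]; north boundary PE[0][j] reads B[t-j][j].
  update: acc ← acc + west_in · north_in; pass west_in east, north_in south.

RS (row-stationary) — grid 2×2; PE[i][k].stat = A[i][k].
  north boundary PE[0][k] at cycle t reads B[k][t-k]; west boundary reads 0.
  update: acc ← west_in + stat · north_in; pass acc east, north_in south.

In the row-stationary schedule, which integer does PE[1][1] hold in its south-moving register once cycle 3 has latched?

register = 5

RS (2×2). Following PE[1][1] plus its west/north inputs:
  [0] (0,1) acc=0 (h:0 v:0)
  [0] (1,0) acc=0 (h:0 v:0)
  [0] (1,1) acc=0 (h:0 v:0)
  [1] (0,1) acc=64 (h:64 v:2)
  [1] (1,0) acc=64 (h:64 v:8)
  [1] (1,1) acc=0 (h:0 v:0)
  [2] (0,1) acc=27 (h:27 v:5)
  [2] (1,0) acc=8 (h:8 v:1)
  [2] (1,1) acc=74 (h:74 v:2)
  [3] (0,1) acc=0 (h:0 v:0)
  [3] (1,0) acc=0 (h:0 v:0)
  [3] (1,1) acc=33 (h:33 v:5)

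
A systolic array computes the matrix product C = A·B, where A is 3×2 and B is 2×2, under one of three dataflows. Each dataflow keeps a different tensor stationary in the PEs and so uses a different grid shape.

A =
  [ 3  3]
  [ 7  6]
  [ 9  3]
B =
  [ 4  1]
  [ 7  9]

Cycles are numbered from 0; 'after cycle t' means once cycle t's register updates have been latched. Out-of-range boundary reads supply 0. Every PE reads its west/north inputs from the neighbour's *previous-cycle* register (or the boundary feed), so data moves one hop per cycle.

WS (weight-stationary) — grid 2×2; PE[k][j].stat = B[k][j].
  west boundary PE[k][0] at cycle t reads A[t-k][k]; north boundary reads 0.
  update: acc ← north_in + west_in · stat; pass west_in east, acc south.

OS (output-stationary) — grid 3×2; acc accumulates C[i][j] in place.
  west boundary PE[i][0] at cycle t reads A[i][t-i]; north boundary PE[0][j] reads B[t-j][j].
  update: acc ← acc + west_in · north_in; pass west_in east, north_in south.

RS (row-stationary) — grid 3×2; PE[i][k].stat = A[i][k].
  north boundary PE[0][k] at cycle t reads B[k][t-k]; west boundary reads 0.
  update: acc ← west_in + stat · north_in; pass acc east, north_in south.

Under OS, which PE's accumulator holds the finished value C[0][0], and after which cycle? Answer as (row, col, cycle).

OS — PE[0][0] is where C[0][0] collects:
  step 0 · PE0,0: acc=12; fwd→3 fwd↓4
  step 1 · PE0,0: acc=33; fwd→3 fwd↓7

(row, col, cycle) = (0, 0, 1)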